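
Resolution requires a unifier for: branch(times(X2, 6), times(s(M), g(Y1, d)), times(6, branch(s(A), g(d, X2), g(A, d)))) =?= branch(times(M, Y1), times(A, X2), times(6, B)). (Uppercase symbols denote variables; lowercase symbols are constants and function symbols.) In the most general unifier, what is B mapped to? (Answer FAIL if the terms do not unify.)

branch(s(s(g(6, d))), g(d, g(6, d)), g(s(g(6, d)), d))

Decompose branch/3: times(X2, 6) =?= times(M, Y1),  times(s(M), g(Y1, d)) =?= times(A, X2),  times(6, branch(s(A), g(d, X2), g(A, d))) =?= times(6, B).
Decompose times/2: X2 =?= M,  6 =?= Y1.
Bind X2 := M; substituting into the 2 remaining equations that mention X2 gives: times(s(M), g(Y1, d)) =?= times(A, M),  times(6, branch(s(A), g(d, M), g(A, d))) =?= times(6, B).
Bind Y1 := 6; substituting into the one remaining equation that mentions Y1 gives: times(s(M), g(6, d)) =?= times(A, M).
Decompose times/2: s(M) =?= A,  g(6, d) =?= M.
Bind A := s(M); substituting into the one remaining equation that mentions A gives: times(6, branch(s(s(M)), g(d, M), g(s(M), d))) =?= times(6, B).
Bind M := g(6, d); substituting into the remaining equation gives: times(6, branch(s(s(g(6, d))), g(d, g(6, d)), g(s(g(6, d)), d))) =?= times(6, B). Substituting into the earlier bindings gives X2 := g(6, d), A := s(g(6, d)).
Decompose times/2: 6 =?= 6,  branch(s(s(g(6, d))), g(d, g(6, d)), g(s(g(6, d)), d)) =?= B.
Delete trivial equation 6 =?= 6.
Bind B := branch(s(s(g(6, d))), g(d, g(6, d)), g(s(g(6, d)), d)).
MGU = { X2 -> g(6, d), Y1 -> 6, A -> s(g(6, d)), M -> g(6, d), B -> branch(s(s(g(6, d))), g(d, g(6, d)), g(s(g(6, d)), d)) }, so B -> branch(s(s(g(6, d))), g(d, g(6, d)), g(s(g(6, d)), d)).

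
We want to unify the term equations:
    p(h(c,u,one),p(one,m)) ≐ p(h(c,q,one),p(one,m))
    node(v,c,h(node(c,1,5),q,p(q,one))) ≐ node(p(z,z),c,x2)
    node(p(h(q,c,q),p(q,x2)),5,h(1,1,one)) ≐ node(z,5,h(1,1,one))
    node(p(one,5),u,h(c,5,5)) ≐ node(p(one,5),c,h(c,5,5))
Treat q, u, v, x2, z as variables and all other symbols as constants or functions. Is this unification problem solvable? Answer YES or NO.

YES

Decompose p/2: h(c,u,one) ≐ h(c,q,one),  p(one,m) ≐ p(one,m).
Decompose h/3: c ≐ c,  u ≐ q,  one ≐ one.
Delete trivial equation c ≐ c.
Bind u := q; substituting into the one remaining equation that mentions u gives: node(p(one,5),q,h(c,5,5)) ≐ node(p(one,5),c,h(c,5,5)).
Delete trivial equation one ≐ one.
Delete trivial equation p(one,m) ≐ p(one,m).
Decompose node/3: v ≐ p(z,z),  c ≐ c,  h(node(c,1,5),q,p(q,one)) ≐ x2.
Bind v := p(z,z); no other remaining equation mentions v.
Delete trivial equation c ≐ c.
Bind x2 := h(node(c,1,5),q,p(q,one)); substituting into the one remaining equation that mentions x2 gives: node(p(h(q,c,q),p(q,h(node(c,1,5),q,p(q,one)))),5,h(1,1,one)) ≐ node(z,5,h(1,1,one)).
Decompose node/3: p(h(q,c,q),p(q,h(node(c,1,5),q,p(q,one)))) ≐ z,  5 ≐ 5,  h(1,1,one) ≐ h(1,1,one).
Bind z := p(h(q,c,q),p(q,h(node(c,1,5),q,p(q,one)))); no other remaining equation mentions z. Substituting into the earlier binding gives v := p(p(h(q,c,q),p(q,h(node(c,1,5),q,p(q,one)))),p(h(q,c,q),p(q,h(node(c,1,5),q,p(q,one))))).
Delete trivial equation 5 ≐ 5.
Delete trivial equation h(1,1,one) ≐ h(1,1,one).
Decompose node/3: p(one,5) ≐ p(one,5),  q ≐ c,  h(c,5,5) ≐ h(c,5,5).
Delete trivial equation p(one,5) ≐ p(one,5).
Bind q := c; no other remaining equation mentions q. Substituting into the earlier bindings gives u := c, v := p(p(h(c,c,c),p(c,h(node(c,1,5),c,p(c,one)))),p(h(c,c,c),p(c,h(node(c,1,5),c,p(c,one))))), x2 := h(node(c,1,5),c,p(c,one)), z := p(h(c,c,c),p(c,h(node(c,1,5),c,p(c,one)))).
Delete trivial equation h(c,5,5) ≐ h(c,5,5).
No equations remain and no clash or occurs-check failure arose, so a unifier exists.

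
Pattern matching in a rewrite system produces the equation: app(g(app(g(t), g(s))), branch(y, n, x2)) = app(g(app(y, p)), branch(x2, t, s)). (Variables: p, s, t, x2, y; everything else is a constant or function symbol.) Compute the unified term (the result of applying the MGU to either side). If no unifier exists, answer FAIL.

app(g(app(g(n), g(g(n)))), branch(g(n), n, g(n)))

Decompose app/2: g(app(g(t), g(s))) = g(app(y, p)),  branch(y, n, x2) = branch(x2, t, s).
Decompose g/1: app(g(t), g(s)) = app(y, p).
Decompose app/2: g(t) = y,  g(s) = p.
Bind y := g(t); substituting into the one remaining equation that mentions y gives: branch(g(t), n, x2) = branch(x2, t, s).
Bind p := g(s); no other remaining equation mentions p.
Decompose branch/3: g(t) = x2,  n = t,  x2 = s.
Bind x2 := g(t); substituting into the one remaining equation that mentions x2 gives: g(t) = s.
Bind t := n; substituting into the remaining equation gives: g(n) = s. Substituting into the earlier bindings gives y := g(n), x2 := g(n).
Bind s := g(n). Substituting into the earlier binding gives p := g(g(n)).
Applying the MGU to either side gives app(g(app(g(n), g(g(n)))), branch(g(n), n, g(n))).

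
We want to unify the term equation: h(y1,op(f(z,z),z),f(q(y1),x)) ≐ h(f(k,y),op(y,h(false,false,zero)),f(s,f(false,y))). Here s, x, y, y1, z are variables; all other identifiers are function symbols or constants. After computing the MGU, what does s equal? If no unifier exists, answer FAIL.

Decompose h/3: y1 ≐ f(k,y),  op(f(z,z),z) ≐ op(y,h(false,false,zero)),  f(q(y1),x) ≐ f(s,f(false,y)).
Bind y1 := f(k,y); substituting into the one remaining equation that mentions y1 gives: f(q(f(k,y)),x) ≐ f(s,f(false,y)).
Decompose op/2: f(z,z) ≐ y,  z ≐ h(false,false,zero).
Bind y := f(z,z); substituting into the one remaining equation that mentions y gives: f(q(f(k,f(z,z))),x) ≐ f(s,f(false,f(z,z))). Substituting into the earlier binding gives y1 := f(k,f(z,z)).
Bind z := h(false,false,zero); substituting into the remaining equation gives: f(q(f(k,f(h(false,false,zero),h(false,false,zero)))),x) ≐ f(s,f(false,f(h(false,false,zero),h(false,false,zero)))). Substituting into the earlier bindings gives y1 := f(k,f(h(false,false,zero),h(false,false,zero))), y := f(h(false,false,zero),h(false,false,zero)).
Decompose f/2: q(f(k,f(h(false,false,zero),h(false,false,zero)))) ≐ s,  x ≐ f(false,f(h(false,false,zero),h(false,false,zero))).
Bind s := q(f(k,f(h(false,false,zero),h(false,false,zero)))); no other remaining equation mentions s.
Bind x := f(false,f(h(false,false,zero),h(false,false,zero))).
MGU = { y1 -> f(k,f(h(false,false,zero),h(false,false,zero))), y -> f(h(false,false,zero),h(false,false,zero)), z -> h(false,false,zero), s -> q(f(k,f(h(false,false,zero),h(false,false,zero)))), x -> f(false,f(h(false,false,zero),h(false,false,zero))) }, so s -> q(f(k,f(h(false,false,zero),h(false,false,zero)))).

q(f(k,f(h(false,false,zero),h(false,false,zero))))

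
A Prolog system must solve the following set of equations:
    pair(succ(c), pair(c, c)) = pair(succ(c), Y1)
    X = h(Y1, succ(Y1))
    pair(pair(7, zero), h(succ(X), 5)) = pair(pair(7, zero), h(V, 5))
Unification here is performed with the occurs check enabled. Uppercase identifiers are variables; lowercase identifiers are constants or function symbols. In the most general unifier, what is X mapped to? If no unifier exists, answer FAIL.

h(pair(c, c), succ(pair(c, c)))

Decompose pair/2: succ(c) = succ(c),  pair(c, c) = Y1.
Delete trivial equation succ(c) = succ(c).
Bind Y1 := pair(c, c); substituting into the one remaining equation that mentions Y1 gives: X = h(pair(c, c), succ(pair(c, c))).
Bind X := h(pair(c, c), succ(pair(c, c))); substituting into the remaining equation gives: pair(pair(7, zero), h(succ(h(pair(c, c), succ(pair(c, c)))), 5)) = pair(pair(7, zero), h(V, 5)).
Decompose pair/2: pair(7, zero) = pair(7, zero),  h(succ(h(pair(c, c), succ(pair(c, c)))), 5) = h(V, 5).
Delete trivial equation pair(7, zero) = pair(7, zero).
Decompose h/2: succ(h(pair(c, c), succ(pair(c, c)))) = V,  5 = 5.
Bind V := succ(h(pair(c, c), succ(pair(c, c)))); no other remaining equation mentions V.
Delete trivial equation 5 = 5.
MGU = { Y1 = pair(c, c), X = h(pair(c, c), succ(pair(c, c))), V = succ(h(pair(c, c), succ(pair(c, c)))) }, so X = h(pair(c, c), succ(pair(c, c))).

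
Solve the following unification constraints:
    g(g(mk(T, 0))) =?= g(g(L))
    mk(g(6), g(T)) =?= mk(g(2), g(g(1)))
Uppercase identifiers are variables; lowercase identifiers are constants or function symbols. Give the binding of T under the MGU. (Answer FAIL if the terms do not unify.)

FAIL

Decompose g/1: g(mk(T, 0)) =?= g(L).
Decompose g/1: mk(T, 0) =?= L.
Bind L := mk(T, 0); no other remaining equation mentions L.
Decompose mk/2: g(6) =?= g(2),  g(T) =?= g(g(1)).
Decompose g/1: 6 =?= 2.
Clash: constants 6 and 2 differ; no unifier exists.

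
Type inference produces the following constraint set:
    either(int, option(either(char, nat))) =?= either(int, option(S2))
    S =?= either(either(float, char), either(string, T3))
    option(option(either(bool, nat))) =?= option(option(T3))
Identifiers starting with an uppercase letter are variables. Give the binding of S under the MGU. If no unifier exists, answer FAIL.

either(either(float, char), either(string, either(bool, nat)))

Decompose either/2: int =?= int,  option(either(char, nat)) =?= option(S2).
Delete trivial equation int =?= int.
Decompose option/1: either(char, nat) =?= S2.
Bind S2 := either(char, nat); no other remaining equation mentions S2.
Bind S := either(either(float, char), either(string, T3)); no other remaining equation mentions S.
Decompose option/1: option(either(bool, nat)) =?= option(T3).
Decompose option/1: either(bool, nat) =?= T3.
Bind T3 := either(bool, nat). Substituting into the earlier binding gives S := either(either(float, char), either(string, either(bool, nat))).
MGU = { S2 ↦ either(char, nat), S ↦ either(either(float, char), either(string, either(bool, nat))), T3 ↦ either(bool, nat) }, so S ↦ either(either(float, char), either(string, either(bool, nat))).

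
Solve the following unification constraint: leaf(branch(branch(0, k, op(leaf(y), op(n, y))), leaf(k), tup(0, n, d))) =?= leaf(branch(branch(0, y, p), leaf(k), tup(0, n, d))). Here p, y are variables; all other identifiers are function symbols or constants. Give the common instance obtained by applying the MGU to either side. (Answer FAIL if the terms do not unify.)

Decompose leaf/1: branch(branch(0, k, op(leaf(y), op(n, y))), leaf(k), tup(0, n, d)) =?= branch(branch(0, y, p), leaf(k), tup(0, n, d)).
Decompose branch/3: branch(0, k, op(leaf(y), op(n, y))) =?= branch(0, y, p),  leaf(k) =?= leaf(k),  tup(0, n, d) =?= tup(0, n, d).
Decompose branch/3: 0 =?= 0,  k =?= y,  op(leaf(y), op(n, y)) =?= p.
Delete trivial equation 0 =?= 0.
Bind y := k; substituting into the one remaining equation that mentions y gives: op(leaf(k), op(n, k)) =?= p.
Bind p := op(leaf(k), op(n, k)); no other remaining equation mentions p.
Delete trivial equation leaf(k) =?= leaf(k).
Delete trivial equation tup(0, n, d) =?= tup(0, n, d).
Applying the MGU to either side gives leaf(branch(branch(0, k, op(leaf(k), op(n, k))), leaf(k), tup(0, n, d))).

leaf(branch(branch(0, k, op(leaf(k), op(n, k))), leaf(k), tup(0, n, d)))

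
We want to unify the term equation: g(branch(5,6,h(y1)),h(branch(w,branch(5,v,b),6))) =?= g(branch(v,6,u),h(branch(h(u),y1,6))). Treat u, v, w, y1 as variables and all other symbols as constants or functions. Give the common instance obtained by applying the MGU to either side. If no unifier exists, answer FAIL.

g(branch(5,6,h(branch(5,5,b))),h(branch(h(h(branch(5,5,b))),branch(5,5,b),6)))

Decompose g/2: branch(5,6,h(y1)) =?= branch(v,6,u),  h(branch(w,branch(5,v,b),6)) =?= h(branch(h(u),y1,6)).
Decompose branch/3: 5 =?= v,  6 =?= 6,  h(y1) =?= u.
Bind v := 5; substituting into the one remaining equation that mentions v gives: h(branch(w,branch(5,5,b),6)) =?= h(branch(h(u),y1,6)).
Delete trivial equation 6 =?= 6.
Bind u := h(y1); substituting into the remaining equation gives: h(branch(w,branch(5,5,b),6)) =?= h(branch(h(h(y1)),y1,6)).
Decompose h/1: branch(w,branch(5,5,b),6) =?= branch(h(h(y1)),y1,6).
Decompose branch/3: w =?= h(h(y1)),  branch(5,5,b) =?= y1,  6 =?= 6.
Bind w := h(h(y1)); no other remaining equation mentions w.
Bind y1 := branch(5,5,b); no other remaining equation mentions y1. Substituting into the earlier bindings gives u := h(branch(5,5,b)), w := h(h(branch(5,5,b))).
Delete trivial equation 6 =?= 6.
Applying the MGU to either side gives g(branch(5,6,h(branch(5,5,b))),h(branch(h(h(branch(5,5,b))),branch(5,5,b),6))).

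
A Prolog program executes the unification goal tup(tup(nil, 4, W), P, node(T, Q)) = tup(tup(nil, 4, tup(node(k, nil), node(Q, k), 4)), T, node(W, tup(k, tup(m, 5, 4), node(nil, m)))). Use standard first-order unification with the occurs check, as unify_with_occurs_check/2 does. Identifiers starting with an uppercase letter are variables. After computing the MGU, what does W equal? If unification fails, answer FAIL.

tup(node(k, nil), node(tup(k, tup(m, 5, 4), node(nil, m)), k), 4)

Decompose tup/3: tup(nil, 4, W) = tup(nil, 4, tup(node(k, nil), node(Q, k), 4)),  P = T,  node(T, Q) = node(W, tup(k, tup(m, 5, 4), node(nil, m))).
Decompose tup/3: nil = nil,  4 = 4,  W = tup(node(k, nil), node(Q, k), 4).
Delete trivial equation nil = nil.
Delete trivial equation 4 = 4.
Bind W := tup(node(k, nil), node(Q, k), 4); substituting into the one remaining equation that mentions W gives: node(T, Q) = node(tup(node(k, nil), node(Q, k), 4), tup(k, tup(m, 5, 4), node(nil, m))).
Bind P := T; no other remaining equation mentions P.
Decompose node/2: T = tup(node(k, nil), node(Q, k), 4),  Q = tup(k, tup(m, 5, 4), node(nil, m)).
Bind T := tup(node(k, nil), node(Q, k), 4); no other remaining equation mentions T. Substituting into the earlier binding gives P := tup(node(k, nil), node(Q, k), 4).
Bind Q := tup(k, tup(m, 5, 4), node(nil, m)). Substituting into the earlier bindings gives W := tup(node(k, nil), node(tup(k, tup(m, 5, 4), node(nil, m)), k), 4), P := tup(node(k, nil), node(tup(k, tup(m, 5, 4), node(nil, m)), k), 4), T := tup(node(k, nil), node(tup(k, tup(m, 5, 4), node(nil, m)), k), 4).
MGU = { W ↦ tup(node(k, nil), node(tup(k, tup(m, 5, 4), node(nil, m)), k), 4), P ↦ tup(node(k, nil), node(tup(k, tup(m, 5, 4), node(nil, m)), k), 4), T ↦ tup(node(k, nil), node(tup(k, tup(m, 5, 4), node(nil, m)), k), 4), Q ↦ tup(k, tup(m, 5, 4), node(nil, m)) }, so W ↦ tup(node(k, nil), node(tup(k, tup(m, 5, 4), node(nil, m)), k), 4).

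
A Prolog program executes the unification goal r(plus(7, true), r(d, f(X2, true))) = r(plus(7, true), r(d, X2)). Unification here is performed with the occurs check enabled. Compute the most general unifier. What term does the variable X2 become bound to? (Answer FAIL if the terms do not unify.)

FAIL

Decompose r/2: plus(7, true) = plus(7, true),  r(d, f(X2, true)) = r(d, X2).
Delete trivial equation plus(7, true) = plus(7, true).
Decompose r/2: d = d,  f(X2, true) = X2.
Delete trivial equation d = d.
Occurs check fails: X2 occurs in f(X2, true); the equation X2 = f(X2, true) has no finite solution.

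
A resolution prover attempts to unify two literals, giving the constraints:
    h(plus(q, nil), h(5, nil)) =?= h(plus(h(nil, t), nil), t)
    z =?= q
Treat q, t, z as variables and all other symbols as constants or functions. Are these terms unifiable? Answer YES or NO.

YES

Decompose h/2: plus(q, nil) =?= plus(h(nil, t), nil),  h(5, nil) =?= t.
Decompose plus/2: q =?= h(nil, t),  nil =?= nil.
Bind q := h(nil, t); substituting into the one remaining equation that mentions q gives: z =?= h(nil, t).
Delete trivial equation nil =?= nil.
Bind t := h(5, nil); substituting into the remaining equation gives: z =?= h(nil, h(5, nil)). Substituting into the earlier binding gives q := h(nil, h(5, nil)).
Bind z := h(nil, h(5, nil)).
No equations remain and no clash or occurs-check failure arose, so a unifier exists.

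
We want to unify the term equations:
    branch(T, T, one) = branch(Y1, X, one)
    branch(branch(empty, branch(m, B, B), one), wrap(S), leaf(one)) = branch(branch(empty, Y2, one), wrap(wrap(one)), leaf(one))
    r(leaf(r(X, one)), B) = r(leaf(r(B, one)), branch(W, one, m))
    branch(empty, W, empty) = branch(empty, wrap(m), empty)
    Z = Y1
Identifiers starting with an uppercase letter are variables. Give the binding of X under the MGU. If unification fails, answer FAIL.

branch(wrap(m), one, m)

Decompose branch/3: T = Y1,  T = X,  one = one.
Bind T := Y1; substituting into the one remaining equation that mentions T gives: Y1 = X.
Bind Y1 := X; substituting into the one remaining equation that mentions Y1 gives: Z = X. Substituting into the earlier binding gives T := X.
Delete trivial equation one = one.
Decompose branch/3: branch(empty, branch(m, B, B), one) = branch(empty, Y2, one),  wrap(S) = wrap(wrap(one)),  leaf(one) = leaf(one).
Decompose branch/3: empty = empty,  branch(m, B, B) = Y2,  one = one.
Delete trivial equation empty = empty.
Bind Y2 := branch(m, B, B); no other remaining equation mentions Y2.
Delete trivial equation one = one.
Decompose wrap/1: S = wrap(one).
Bind S := wrap(one); no other remaining equation mentions S.
Delete trivial equation leaf(one) = leaf(one).
Decompose r/2: leaf(r(X, one)) = leaf(r(B, one)),  B = branch(W, one, m).
Decompose leaf/1: r(X, one) = r(B, one).
Decompose r/2: X = B,  one = one.
Bind X := B; substituting into the one remaining equation that mentions X gives: Z = B. Substituting into the earlier bindings gives T := B, Y1 := B.
Delete trivial equation one = one.
Bind B := branch(W, one, m); substituting into the one remaining equation that mentions B gives: Z = branch(W, one, m). Substituting into the earlier bindings gives T := branch(W, one, m), Y1 := branch(W, one, m), Y2 := branch(m, branch(W, one, m), branch(W, one, m)), X := branch(W, one, m).
Decompose branch/3: empty = empty,  W = wrap(m),  empty = empty.
Delete trivial equation empty = empty.
Bind W := wrap(m); substituting into the one remaining equation that mentions W gives: Z = branch(wrap(m), one, m). Substituting into the earlier bindings gives T := branch(wrap(m), one, m), Y1 := branch(wrap(m), one, m), Y2 := branch(m, branch(wrap(m), one, m), branch(wrap(m), one, m)), X := branch(wrap(m), one, m), B := branch(wrap(m), one, m).
Delete trivial equation empty = empty.
Bind Z := branch(wrap(m), one, m).
MGU = { T -> branch(wrap(m), one, m), Y1 -> branch(wrap(m), one, m), Y2 -> branch(m, branch(wrap(m), one, m), branch(wrap(m), one, m)), S -> wrap(one), X -> branch(wrap(m), one, m), B -> branch(wrap(m), one, m), W -> wrap(m), Z -> branch(wrap(m), one, m) }, so X -> branch(wrap(m), one, m).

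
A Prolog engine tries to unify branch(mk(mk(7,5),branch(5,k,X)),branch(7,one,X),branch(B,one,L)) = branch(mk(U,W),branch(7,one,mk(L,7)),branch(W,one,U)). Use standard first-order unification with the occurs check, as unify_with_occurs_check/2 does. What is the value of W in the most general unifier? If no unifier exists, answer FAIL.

branch(5,k,mk(mk(7,5),7))

Decompose branch/3: mk(mk(7,5),branch(5,k,X)) = mk(U,W),  branch(7,one,X) = branch(7,one,mk(L,7)),  branch(B,one,L) = branch(W,one,U).
Decompose mk/2: mk(7,5) = U,  branch(5,k,X) = W.
Bind U := mk(7,5); substituting into the one remaining equation that mentions U gives: branch(B,one,L) = branch(W,one,mk(7,5)).
Bind W := branch(5,k,X); substituting into the one remaining equation that mentions W gives: branch(B,one,L) = branch(branch(5,k,X),one,mk(7,5)).
Decompose branch/3: 7 = 7,  one = one,  X = mk(L,7).
Delete trivial equation 7 = 7.
Delete trivial equation one = one.
Bind X := mk(L,7); substituting into the remaining equation gives: branch(B,one,L) = branch(branch(5,k,mk(L,7)),one,mk(7,5)). Substituting into the earlier binding gives W := branch(5,k,mk(L,7)).
Decompose branch/3: B = branch(5,k,mk(L,7)),  one = one,  L = mk(7,5).
Bind B := branch(5,k,mk(L,7)); no other remaining equation mentions B.
Delete trivial equation one = one.
Bind L := mk(7,5). Substituting into the earlier bindings gives W := branch(5,k,mk(mk(7,5),7)), X := mk(mk(7,5),7), B := branch(5,k,mk(mk(7,5),7)).
MGU = { U = mk(7,5), W = branch(5,k,mk(mk(7,5),7)), X = mk(mk(7,5),7), B = branch(5,k,mk(mk(7,5),7)), L = mk(7,5) }, so W = branch(5,k,mk(mk(7,5),7)).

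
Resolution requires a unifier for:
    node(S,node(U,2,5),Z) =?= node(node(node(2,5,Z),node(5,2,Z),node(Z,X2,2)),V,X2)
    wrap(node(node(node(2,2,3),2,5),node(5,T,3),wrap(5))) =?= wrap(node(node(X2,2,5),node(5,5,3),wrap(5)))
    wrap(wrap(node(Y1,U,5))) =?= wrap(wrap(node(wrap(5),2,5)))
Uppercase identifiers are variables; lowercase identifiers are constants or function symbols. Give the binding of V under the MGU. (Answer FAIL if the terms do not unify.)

node(2,2,5)

Decompose node/3: S =?= node(node(2,5,Z),node(5,2,Z),node(Z,X2,2)),  node(U,2,5) =?= V,  Z =?= X2.
Bind S := node(node(2,5,Z),node(5,2,Z),node(Z,X2,2)); no other remaining equation mentions S.
Bind V := node(U,2,5); no other remaining equation mentions V.
Bind Z := X2; no other remaining equation mentions Z. Substituting into the earlier binding gives S := node(node(2,5,X2),node(5,2,X2),node(X2,X2,2)).
Decompose wrap/1: node(node(node(2,2,3),2,5),node(5,T,3),wrap(5)) =?= node(node(X2,2,5),node(5,5,3),wrap(5)).
Decompose node/3: node(node(2,2,3),2,5) =?= node(X2,2,5),  node(5,T,3) =?= node(5,5,3),  wrap(5) =?= wrap(5).
Decompose node/3: node(2,2,3) =?= X2,  2 =?= 2,  5 =?= 5.
Bind X2 := node(2,2,3); no other remaining equation mentions X2. Substituting into the earlier bindings gives S := node(node(2,5,node(2,2,3)),node(5,2,node(2,2,3)),node(node(2,2,3),node(2,2,3),2)), Z := node(2,2,3).
Delete trivial equation 2 =?= 2.
Delete trivial equation 5 =?= 5.
Decompose node/3: 5 =?= 5,  T =?= 5,  3 =?= 3.
Delete trivial equation 5 =?= 5.
Bind T := 5; no other remaining equation mentions T.
Delete trivial equation 3 =?= 3.
Delete trivial equation wrap(5) =?= wrap(5).
Decompose wrap/1: wrap(node(Y1,U,5)) =?= wrap(node(wrap(5),2,5)).
Decompose wrap/1: node(Y1,U,5) =?= node(wrap(5),2,5).
Decompose node/3: Y1 =?= wrap(5),  U =?= 2,  5 =?= 5.
Bind Y1 := wrap(5); no other remaining equation mentions Y1.
Bind U := 2; no other remaining equation mentions U. Substituting into the earlier binding gives V := node(2,2,5).
Delete trivial equation 5 =?= 5.
MGU = { S ↦ node(node(2,5,node(2,2,3)),node(5,2,node(2,2,3)),node(node(2,2,3),node(2,2,3),2)), V ↦ node(2,2,5), Z ↦ node(2,2,3), X2 ↦ node(2,2,3), T ↦ 5, Y1 ↦ wrap(5), U ↦ 2 }, so V ↦ node(2,2,5).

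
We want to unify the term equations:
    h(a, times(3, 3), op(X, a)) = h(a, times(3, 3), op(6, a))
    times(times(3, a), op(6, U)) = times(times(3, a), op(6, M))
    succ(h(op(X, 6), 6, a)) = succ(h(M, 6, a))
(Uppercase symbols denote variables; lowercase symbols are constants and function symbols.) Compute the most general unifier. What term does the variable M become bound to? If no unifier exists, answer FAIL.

Decompose h/3: a = a,  times(3, 3) = times(3, 3),  op(X, a) = op(6, a).
Delete trivial equation a = a.
Delete trivial equation times(3, 3) = times(3, 3).
Decompose op/2: X = 6,  a = a.
Bind X := 6; substituting into the one remaining equation that mentions X gives: succ(h(op(6, 6), 6, a)) = succ(h(M, 6, a)).
Delete trivial equation a = a.
Decompose times/2: times(3, a) = times(3, a),  op(6, U) = op(6, M).
Delete trivial equation times(3, a) = times(3, a).
Decompose op/2: 6 = 6,  U = M.
Delete trivial equation 6 = 6.
Bind U := M; no other remaining equation mentions U.
Decompose succ/1: h(op(6, 6), 6, a) = h(M, 6, a).
Decompose h/3: op(6, 6) = M,  6 = 6,  a = a.
Bind M := op(6, 6); no other remaining equation mentions M. Substituting into the earlier binding gives U := op(6, 6).
Delete trivial equation 6 = 6.
Delete trivial equation a = a.
MGU = { X ↦ 6, U ↦ op(6, 6), M ↦ op(6, 6) }, so M ↦ op(6, 6).

op(6, 6)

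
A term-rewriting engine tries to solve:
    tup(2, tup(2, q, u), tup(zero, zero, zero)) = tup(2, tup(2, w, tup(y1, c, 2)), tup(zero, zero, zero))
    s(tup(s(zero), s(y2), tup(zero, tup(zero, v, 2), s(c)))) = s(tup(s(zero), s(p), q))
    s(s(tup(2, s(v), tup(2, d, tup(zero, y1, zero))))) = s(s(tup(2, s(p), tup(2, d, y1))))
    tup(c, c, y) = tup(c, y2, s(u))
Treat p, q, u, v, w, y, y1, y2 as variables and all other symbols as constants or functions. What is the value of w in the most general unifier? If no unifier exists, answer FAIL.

Decompose tup/3: 2 = 2,  tup(2, q, u) = tup(2, w, tup(y1, c, 2)),  tup(zero, zero, zero) = tup(zero, zero, zero).
Delete trivial equation 2 = 2.
Decompose tup/3: 2 = 2,  q = w,  u = tup(y1, c, 2).
Delete trivial equation 2 = 2.
Bind q := w; substituting into the one remaining equation that mentions q gives: s(tup(s(zero), s(y2), tup(zero, tup(zero, v, 2), s(c)))) = s(tup(s(zero), s(p), w)).
Bind u := tup(y1, c, 2); substituting into the one remaining equation that mentions u gives: tup(c, c, y) = tup(c, y2, s(tup(y1, c, 2))).
Delete trivial equation tup(zero, zero, zero) = tup(zero, zero, zero).
Decompose s/1: tup(s(zero), s(y2), tup(zero, tup(zero, v, 2), s(c))) = tup(s(zero), s(p), w).
Decompose tup/3: s(zero) = s(zero),  s(y2) = s(p),  tup(zero, tup(zero, v, 2), s(c)) = w.
Delete trivial equation s(zero) = s(zero).
Decompose s/1: y2 = p.
Bind y2 := p; substituting into the one remaining equation that mentions y2 gives: tup(c, c, y) = tup(c, p, s(tup(y1, c, 2))).
Bind w := tup(zero, tup(zero, v, 2), s(c)); no other remaining equation mentions w. Substituting into the earlier binding gives q := tup(zero, tup(zero, v, 2), s(c)).
Decompose s/1: s(tup(2, s(v), tup(2, d, tup(zero, y1, zero)))) = s(tup(2, s(p), tup(2, d, y1))).
Decompose s/1: tup(2, s(v), tup(2, d, tup(zero, y1, zero))) = tup(2, s(p), tup(2, d, y1)).
Decompose tup/3: 2 = 2,  s(v) = s(p),  tup(2, d, tup(zero, y1, zero)) = tup(2, d, y1).
Delete trivial equation 2 = 2.
Decompose s/1: v = p.
Bind v := p; no other remaining equation mentions v. Substituting into the earlier bindings gives q := tup(zero, tup(zero, p, 2), s(c)), w := tup(zero, tup(zero, p, 2), s(c)).
Decompose tup/3: 2 = 2,  d = d,  tup(zero, y1, zero) = y1.
Delete trivial equation 2 = 2.
Delete trivial equation d = d.
Occurs check fails: y1 occurs in tup(zero, y1, zero); the equation y1 = tup(zero, y1, zero) has no finite solution.

FAIL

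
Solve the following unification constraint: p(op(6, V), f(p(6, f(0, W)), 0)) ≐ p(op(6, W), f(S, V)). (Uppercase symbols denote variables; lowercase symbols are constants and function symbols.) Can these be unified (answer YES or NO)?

Decompose p/2: op(6, V) ≐ op(6, W),  f(p(6, f(0, W)), 0) ≐ f(S, V).
Decompose op/2: 6 ≐ 6,  V ≐ W.
Delete trivial equation 6 ≐ 6.
Bind V := W; substituting into the remaining equation gives: f(p(6, f(0, W)), 0) ≐ f(S, W).
Decompose f/2: p(6, f(0, W)) ≐ S,  0 ≐ W.
Bind S := p(6, f(0, W)); no other remaining equation mentions S.
Bind W := 0. Substituting into the earlier bindings gives V := 0, S := p(6, f(0, 0)).
No equations remain and no clash or occurs-check failure arose, so a unifier exists.

YES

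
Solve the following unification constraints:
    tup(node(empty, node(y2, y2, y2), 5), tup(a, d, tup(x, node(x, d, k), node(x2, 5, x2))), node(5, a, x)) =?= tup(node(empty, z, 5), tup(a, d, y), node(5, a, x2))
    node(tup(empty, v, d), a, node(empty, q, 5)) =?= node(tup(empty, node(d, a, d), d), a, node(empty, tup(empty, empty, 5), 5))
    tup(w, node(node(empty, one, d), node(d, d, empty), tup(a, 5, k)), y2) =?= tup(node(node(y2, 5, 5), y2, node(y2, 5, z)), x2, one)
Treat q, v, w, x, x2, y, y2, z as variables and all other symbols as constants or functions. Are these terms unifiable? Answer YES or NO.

YES

Decompose tup/3: node(empty, node(y2, y2, y2), 5) =?= node(empty, z, 5),  tup(a, d, tup(x, node(x, d, k), node(x2, 5, x2))) =?= tup(a, d, y),  node(5, a, x) =?= node(5, a, x2).
Decompose node/3: empty =?= empty,  node(y2, y2, y2) =?= z,  5 =?= 5.
Delete trivial equation empty =?= empty.
Bind z := node(y2, y2, y2); substituting into the one remaining equation that mentions z gives: tup(w, node(node(empty, one, d), node(d, d, empty), tup(a, 5, k)), y2) =?= tup(node(node(y2, 5, 5), y2, node(y2, 5, node(y2, y2, y2))), x2, one).
Delete trivial equation 5 =?= 5.
Decompose tup/3: a =?= a,  d =?= d,  tup(x, node(x, d, k), node(x2, 5, x2)) =?= y.
Delete trivial equation a =?= a.
Delete trivial equation d =?= d.
Bind y := tup(x, node(x, d, k), node(x2, 5, x2)); no other remaining equation mentions y.
Decompose node/3: 5 =?= 5,  a =?= a,  x =?= x2.
Delete trivial equation 5 =?= 5.
Delete trivial equation a =?= a.
Bind x := x2; no other remaining equation mentions x. Substituting into the earlier binding gives y := tup(x2, node(x2, d, k), node(x2, 5, x2)).
Decompose node/3: tup(empty, v, d) =?= tup(empty, node(d, a, d), d),  a =?= a,  node(empty, q, 5) =?= node(empty, tup(empty, empty, 5), 5).
Decompose tup/3: empty =?= empty,  v =?= node(d, a, d),  d =?= d.
Delete trivial equation empty =?= empty.
Bind v := node(d, a, d); no other remaining equation mentions v.
Delete trivial equation d =?= d.
Delete trivial equation a =?= a.
Decompose node/3: empty =?= empty,  q =?= tup(empty, empty, 5),  5 =?= 5.
Delete trivial equation empty =?= empty.
Bind q := tup(empty, empty, 5); no other remaining equation mentions q.
Delete trivial equation 5 =?= 5.
Decompose tup/3: w =?= node(node(y2, 5, 5), y2, node(y2, 5, node(y2, y2, y2))),  node(node(empty, one, d), node(d, d, empty), tup(a, 5, k)) =?= x2,  y2 =?= one.
Bind w := node(node(y2, 5, 5), y2, node(y2, 5, node(y2, y2, y2))); no other remaining equation mentions w.
Bind x2 := node(node(empty, one, d), node(d, d, empty), tup(a, 5, k)); no other remaining equation mentions x2. Substituting into the earlier bindings gives y := tup(node(node(empty, one, d), node(d, d, empty), tup(a, 5, k)), node(node(node(empty, one, d), node(d, d, empty), tup(a, 5, k)), d, k), node(node(node(empty, one, d), node(d, d, empty), tup(a, 5, k)), 5, node(node(empty, one, d), node(d, d, empty), tup(a, 5, k)))), x := node(node(empty, one, d), node(d, d, empty), tup(a, 5, k)).
Bind y2 := one. Substituting into the earlier bindings gives z := node(one, one, one), w := node(node(one, 5, 5), one, node(one, 5, node(one, one, one))).
No equations remain and no clash or occurs-check failure arose, so a unifier exists.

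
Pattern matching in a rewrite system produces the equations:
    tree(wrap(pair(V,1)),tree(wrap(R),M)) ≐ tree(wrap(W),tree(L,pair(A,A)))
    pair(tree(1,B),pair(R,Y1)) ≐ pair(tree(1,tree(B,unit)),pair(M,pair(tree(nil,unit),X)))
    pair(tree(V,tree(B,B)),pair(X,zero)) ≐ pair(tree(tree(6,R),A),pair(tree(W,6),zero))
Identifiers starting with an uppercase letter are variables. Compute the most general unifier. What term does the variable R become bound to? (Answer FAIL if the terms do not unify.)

Decompose tree/2: wrap(pair(V,1)) ≐ wrap(W),  tree(wrap(R),M) ≐ tree(L,pair(A,A)).
Decompose wrap/1: pair(V,1) ≐ W.
Bind W := pair(V,1); substituting into the one remaining equation that mentions W gives: pair(tree(V,tree(B,B)),pair(X,zero)) ≐ pair(tree(tree(6,R),A),pair(tree(pair(V,1),6),zero)).
Decompose tree/2: wrap(R) ≐ L,  M ≐ pair(A,A).
Bind L := wrap(R); no other remaining equation mentions L.
Bind M := pair(A,A); substituting into the one remaining equation that mentions M gives: pair(tree(1,B),pair(R,Y1)) ≐ pair(tree(1,tree(B,unit)),pair(pair(A,A),pair(tree(nil,unit),X))).
Decompose pair/2: tree(1,B) ≐ tree(1,tree(B,unit)),  pair(R,Y1) ≐ pair(pair(A,A),pair(tree(nil,unit),X)).
Decompose tree/2: 1 ≐ 1,  B ≐ tree(B,unit).
Delete trivial equation 1 ≐ 1.
Occurs check fails: B occurs in tree(B,unit); the equation B ≐ tree(B,unit) has no finite solution.

FAIL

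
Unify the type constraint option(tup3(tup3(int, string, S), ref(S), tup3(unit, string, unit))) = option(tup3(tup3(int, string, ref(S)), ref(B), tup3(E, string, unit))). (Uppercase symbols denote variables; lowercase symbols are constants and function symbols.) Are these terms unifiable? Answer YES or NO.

Decompose option/1: tup3(tup3(int, string, S), ref(S), tup3(unit, string, unit)) = tup3(tup3(int, string, ref(S)), ref(B), tup3(E, string, unit)).
Decompose tup3/3: tup3(int, string, S) = tup3(int, string, ref(S)),  ref(S) = ref(B),  tup3(unit, string, unit) = tup3(E, string, unit).
Decompose tup3/3: int = int,  string = string,  S = ref(S).
Delete trivial equation int = int.
Delete trivial equation string = string.
Occurs check fails: S occurs in ref(S); the equation S = ref(S) has no finite solution.

NO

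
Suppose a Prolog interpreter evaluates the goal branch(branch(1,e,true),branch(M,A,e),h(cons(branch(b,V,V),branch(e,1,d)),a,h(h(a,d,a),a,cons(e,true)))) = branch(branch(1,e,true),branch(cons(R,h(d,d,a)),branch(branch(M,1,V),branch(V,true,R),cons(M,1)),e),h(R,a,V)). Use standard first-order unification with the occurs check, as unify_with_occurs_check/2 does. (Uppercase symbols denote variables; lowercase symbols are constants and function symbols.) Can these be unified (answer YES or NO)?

YES

Decompose branch/3: branch(1,e,true) = branch(1,e,true),  branch(M,A,e) = branch(cons(R,h(d,d,a)),branch(branch(M,1,V),branch(V,true,R),cons(M,1)),e),  h(cons(branch(b,V,V),branch(e,1,d)),a,h(h(a,d,a),a,cons(e,true))) = h(R,a,V).
Delete trivial equation branch(1,e,true) = branch(1,e,true).
Decompose branch/3: M = cons(R,h(d,d,a)),  A = branch(branch(M,1,V),branch(V,true,R),cons(M,1)),  e = e.
Bind M := cons(R,h(d,d,a)); substituting into the one remaining equation that mentions M gives: A = branch(branch(cons(R,h(d,d,a)),1,V),branch(V,true,R),cons(cons(R,h(d,d,a)),1)).
Bind A := branch(branch(cons(R,h(d,d,a)),1,V),branch(V,true,R),cons(cons(R,h(d,d,a)),1)); no other remaining equation mentions A.
Delete trivial equation e = e.
Decompose h/3: cons(branch(b,V,V),branch(e,1,d)) = R,  a = a,  h(h(a,d,a),a,cons(e,true)) = V.
Bind R := cons(branch(b,V,V),branch(e,1,d)); no other remaining equation mentions R. Substituting into the earlier bindings gives M := cons(cons(branch(b,V,V),branch(e,1,d)),h(d,d,a)), A := branch(branch(cons(cons(branch(b,V,V),branch(e,1,d)),h(d,d,a)),1,V),branch(V,true,cons(branch(b,V,V),branch(e,1,d))),cons(cons(cons(branch(b,V,V),branch(e,1,d)),h(d,d,a)),1)).
Delete trivial equation a = a.
Bind V := h(h(a,d,a),a,cons(e,true)). Substituting into the earlier bindings gives M := cons(cons(branch(b,h(h(a,d,a),a,cons(e,true)),h(h(a,d,a),a,cons(e,true))),branch(e,1,d)),h(d,d,a)), A := branch(branch(cons(cons(branch(b,h(h(a,d,a),a,cons(e,true)),h(h(a,d,a),a,cons(e,true))),branch(e,1,d)),h(d,d,a)),1,h(h(a,d,a),a,cons(e,true))),branch(h(h(a,d,a),a,cons(e,true)),true,cons(branch(b,h(h(a,d,a),a,cons(e,true)),h(h(a,d,a),a,cons(e,true))),branch(e,1,d))),cons(cons(cons(branch(b,h(h(a,d,a),a,cons(e,true)),h(h(a,d,a),a,cons(e,true))),branch(e,1,d)),h(d,d,a)),1)), R := cons(branch(b,h(h(a,d,a),a,cons(e,true)),h(h(a,d,a),a,cons(e,true))),branch(e,1,d)).
No equations remain and no clash or occurs-check failure arose, so a unifier exists.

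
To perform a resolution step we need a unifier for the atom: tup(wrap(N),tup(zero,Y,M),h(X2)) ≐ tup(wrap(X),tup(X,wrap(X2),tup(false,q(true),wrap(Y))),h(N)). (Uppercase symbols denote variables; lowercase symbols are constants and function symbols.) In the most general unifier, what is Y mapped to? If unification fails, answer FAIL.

Decompose tup/3: wrap(N) ≐ wrap(X),  tup(zero,Y,M) ≐ tup(X,wrap(X2),tup(false,q(true),wrap(Y))),  h(X2) ≐ h(N).
Decompose wrap/1: N ≐ X.
Bind N := X; substituting into the one remaining equation that mentions N gives: h(X2) ≐ h(X).
Decompose tup/3: zero ≐ X,  Y ≐ wrap(X2),  M ≐ tup(false,q(true),wrap(Y)).
Bind X := zero; substituting into the one remaining equation that mentions X gives: h(X2) ≐ h(zero). Substituting into the earlier binding gives N := zero.
Bind Y := wrap(X2); substituting into the one remaining equation that mentions Y gives: M ≐ tup(false,q(true),wrap(wrap(X2))).
Bind M := tup(false,q(true),wrap(wrap(X2))); no other remaining equation mentions M.
Decompose h/1: X2 ≐ zero.
Bind X2 := zero. Substituting into the earlier bindings gives Y := wrap(zero), M := tup(false,q(true),wrap(wrap(zero))).
MGU = { N -> zero, X -> zero, Y -> wrap(zero), M -> tup(false,q(true),wrap(wrap(zero))), X2 -> zero }, so Y -> wrap(zero).

wrap(zero)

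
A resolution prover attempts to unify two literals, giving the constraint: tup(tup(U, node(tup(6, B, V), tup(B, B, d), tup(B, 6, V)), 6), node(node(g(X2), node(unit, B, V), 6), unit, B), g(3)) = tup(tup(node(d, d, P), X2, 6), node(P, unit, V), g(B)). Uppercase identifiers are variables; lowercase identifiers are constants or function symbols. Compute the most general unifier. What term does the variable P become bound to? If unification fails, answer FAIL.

node(g(node(tup(6, 3, 3), tup(3, 3, d), tup(3, 6, 3))), node(unit, 3, 3), 6)

Decompose tup/3: tup(U, node(tup(6, B, V), tup(B, B, d), tup(B, 6, V)), 6) = tup(node(d, d, P), X2, 6),  node(node(g(X2), node(unit, B, V), 6), unit, B) = node(P, unit, V),  g(3) = g(B).
Decompose tup/3: U = node(d, d, P),  node(tup(6, B, V), tup(B, B, d), tup(B, 6, V)) = X2,  6 = 6.
Bind U := node(d, d, P); no other remaining equation mentions U.
Bind X2 := node(tup(6, B, V), tup(B, B, d), tup(B, 6, V)); substituting into the one remaining equation that mentions X2 gives: node(node(g(node(tup(6, B, V), tup(B, B, d), tup(B, 6, V))), node(unit, B, V), 6), unit, B) = node(P, unit, V).
Delete trivial equation 6 = 6.
Decompose node/3: node(g(node(tup(6, B, V), tup(B, B, d), tup(B, 6, V))), node(unit, B, V), 6) = P,  unit = unit,  B = V.
Bind P := node(g(node(tup(6, B, V), tup(B, B, d), tup(B, 6, V))), node(unit, B, V), 6); no other remaining equation mentions P. Substituting into the earlier binding gives U := node(d, d, node(g(node(tup(6, B, V), tup(B, B, d), tup(B, 6, V))), node(unit, B, V), 6)).
Delete trivial equation unit = unit.
Bind B := V; substituting into the remaining equation gives: g(3) = g(V). Substituting into the earlier bindings gives U := node(d, d, node(g(node(tup(6, V, V), tup(V, V, d), tup(V, 6, V))), node(unit, V, V), 6)), X2 := node(tup(6, V, V), tup(V, V, d), tup(V, 6, V)), P := node(g(node(tup(6, V, V), tup(V, V, d), tup(V, 6, V))), node(unit, V, V), 6).
Decompose g/1: 3 = V.
Bind V := 3. Substituting into the earlier bindings gives U := node(d, d, node(g(node(tup(6, 3, 3), tup(3, 3, d), tup(3, 6, 3))), node(unit, 3, 3), 6)), X2 := node(tup(6, 3, 3), tup(3, 3, d), tup(3, 6, 3)), P := node(g(node(tup(6, 3, 3), tup(3, 3, d), tup(3, 6, 3))), node(unit, 3, 3), 6), B := 3.
MGU = { U ↦ node(d, d, node(g(node(tup(6, 3, 3), tup(3, 3, d), tup(3, 6, 3))), node(unit, 3, 3), 6)), X2 ↦ node(tup(6, 3, 3), tup(3, 3, d), tup(3, 6, 3)), P ↦ node(g(node(tup(6, 3, 3), tup(3, 3, d), tup(3, 6, 3))), node(unit, 3, 3), 6), B ↦ 3, V ↦ 3 }, so P ↦ node(g(node(tup(6, 3, 3), tup(3, 3, d), tup(3, 6, 3))), node(unit, 3, 3), 6).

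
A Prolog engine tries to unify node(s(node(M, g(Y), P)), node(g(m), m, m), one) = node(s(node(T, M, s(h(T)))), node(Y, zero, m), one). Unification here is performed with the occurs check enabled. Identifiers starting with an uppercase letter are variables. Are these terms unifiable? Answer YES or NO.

NO

Decompose node/3: s(node(M, g(Y), P)) = s(node(T, M, s(h(T)))),  node(g(m), m, m) = node(Y, zero, m),  one = one.
Decompose s/1: node(M, g(Y), P) = node(T, M, s(h(T))).
Decompose node/3: M = T,  g(Y) = M,  P = s(h(T)).
Bind M := T; substituting into the one remaining equation that mentions M gives: g(Y) = T.
Bind T := g(Y); substituting into the one remaining equation that mentions T gives: P = s(h(g(Y))). Substituting into the earlier binding gives M := g(Y).
Bind P := s(h(g(Y))); no other remaining equation mentions P.
Decompose node/3: g(m) = Y,  m = zero,  m = m.
Bind Y := g(m); no other remaining equation mentions Y. Substituting into the earlier bindings gives M := g(g(m)), T := g(g(m)), P := s(h(g(g(m)))).
Clash: constants m and zero differ; no unifier exists.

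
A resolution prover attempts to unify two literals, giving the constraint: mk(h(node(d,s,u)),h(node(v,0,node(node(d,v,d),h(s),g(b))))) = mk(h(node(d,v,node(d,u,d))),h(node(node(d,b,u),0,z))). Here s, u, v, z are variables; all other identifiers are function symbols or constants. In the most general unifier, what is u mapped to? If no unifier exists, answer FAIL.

Decompose mk/2: h(node(d,s,u)) = h(node(d,v,node(d,u,d))),  h(node(v,0,node(node(d,v,d),h(s),g(b)))) = h(node(node(d,b,u),0,z)).
Decompose h/1: node(d,s,u) = node(d,v,node(d,u,d)).
Decompose node/3: d = d,  s = v,  u = node(d,u,d).
Delete trivial equation d = d.
Bind s := v; substituting into the one remaining equation that mentions s gives: h(node(v,0,node(node(d,v,d),h(v),g(b)))) = h(node(node(d,b,u),0,z)).
Occurs check fails: u occurs in node(d,u,d); the equation u = node(d,u,d) has no finite solution.

FAIL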